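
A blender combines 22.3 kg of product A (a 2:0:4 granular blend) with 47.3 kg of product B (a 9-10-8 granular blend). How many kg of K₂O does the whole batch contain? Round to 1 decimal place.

4.7 kg K₂O

K₂O mass = 4%×22.3 + 8%×47.3 = 4.676 kg.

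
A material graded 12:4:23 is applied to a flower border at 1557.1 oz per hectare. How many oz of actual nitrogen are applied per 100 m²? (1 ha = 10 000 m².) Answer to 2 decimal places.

nitrogen per hectare = 1557.1 × 12% = 186.852 oz.
Convert to per 100 m²: 186.852 × 0.01 = 1.86852 oz.

1.87 oz N per hundred sq m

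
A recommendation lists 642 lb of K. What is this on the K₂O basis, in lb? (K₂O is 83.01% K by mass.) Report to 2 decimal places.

773.40 lb K₂O

K₂O = 642 / 0.8301 = 773.401 lb.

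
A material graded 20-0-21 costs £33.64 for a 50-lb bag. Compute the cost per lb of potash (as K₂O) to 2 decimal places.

£3.20 per lb K₂O

K₂O in bag = 50 × 21% = 10.5 lb.
Cost per lb K₂O = £33.64 / 10.5 = £3.2038.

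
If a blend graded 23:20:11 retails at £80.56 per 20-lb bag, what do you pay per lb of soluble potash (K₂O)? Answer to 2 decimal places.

K₂O in bag = 20 × 11% = 2.2 lb.
Cost per lb K₂O = £80.56 / 2.2 = £36.6182.

£36.62 per lb K₂O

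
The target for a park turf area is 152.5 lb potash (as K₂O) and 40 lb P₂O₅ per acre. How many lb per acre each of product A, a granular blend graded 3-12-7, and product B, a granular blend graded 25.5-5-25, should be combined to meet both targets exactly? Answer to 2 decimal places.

89.62 lb product A, 584.91 lb product B

Let a = lb of product A, b = lb of product B (per acre).
K₂O: 0.07·a + 0.25·b = 152.5
P₂O₅: 0.12·a + 0.05·b = 40
Solving simultaneously: a = 89.6226, b = 584.906.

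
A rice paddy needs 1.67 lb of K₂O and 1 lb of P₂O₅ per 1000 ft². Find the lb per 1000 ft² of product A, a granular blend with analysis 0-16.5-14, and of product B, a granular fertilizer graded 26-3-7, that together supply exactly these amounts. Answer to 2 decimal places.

Per-1000 ft² balance (a = product A, b = product B):
K₂O: 0.14·a + 0.07·b = 1.67
P₂O₅: 0.165·a + 0.03·b = 1
From row1: a = (1.67 − 0.07·b) / 0.14.
Into row2: 0.165·(1.67 − 0.07·b)/0.14 + 0.03·b = 1 → b = 18.4422, a = 2.70748.

2.71 lb product A, 18.44 lb product B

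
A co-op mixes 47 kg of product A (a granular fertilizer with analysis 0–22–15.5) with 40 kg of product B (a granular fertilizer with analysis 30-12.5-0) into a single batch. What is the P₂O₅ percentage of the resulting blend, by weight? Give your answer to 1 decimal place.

17.6% P₂O₅

Total mass = 47 + 40 = 87 kg.
P₂O₅ mass = 22%×47 + 12.5%×40 = 15.34 kg.
% P₂O₅ = 15.34 / 87 = 17.6322%.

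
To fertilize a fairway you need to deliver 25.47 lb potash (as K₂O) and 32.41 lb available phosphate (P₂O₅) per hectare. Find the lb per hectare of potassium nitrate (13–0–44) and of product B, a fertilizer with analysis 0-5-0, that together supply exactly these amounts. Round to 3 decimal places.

With a, b = lb per hectare of potassium nitrate and product B:
K₂O: 0.44·a + 0·b = 25.47
P₂O₅: 0·a + 0.05·b = 32.41
Solving simultaneously: a = 57.8864, b = 648.2.

57.886 lb potassium nitrate, 648.200 lb product B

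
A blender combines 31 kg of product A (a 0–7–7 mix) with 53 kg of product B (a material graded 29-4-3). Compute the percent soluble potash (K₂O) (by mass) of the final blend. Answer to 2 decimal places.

4.48% K₂O

Total mass = 31 + 53 = 84 kg.
K₂O mass = 7%×31 + 3%×53 = 3.76 kg.
% K₂O = 3.76 / 84 = 4.47619%.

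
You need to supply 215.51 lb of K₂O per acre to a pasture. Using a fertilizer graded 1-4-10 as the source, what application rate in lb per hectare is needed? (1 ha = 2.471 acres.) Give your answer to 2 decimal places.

5325.25 lb of product per hectare

Product per acre = 215.51 / 10% = 2155.1 lb.
Convert to per hectare: 2155.1 × 2.471 = 5325.252 lb.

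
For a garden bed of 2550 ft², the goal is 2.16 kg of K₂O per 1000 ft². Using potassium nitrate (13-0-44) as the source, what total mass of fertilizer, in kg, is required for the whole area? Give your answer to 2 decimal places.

Product per 1000 ft² = 2.16 / 44% = 4.90909 kg.
Total product = 4.90909 × 2550 / 1000 = 12.5182 kg.

12.52 kg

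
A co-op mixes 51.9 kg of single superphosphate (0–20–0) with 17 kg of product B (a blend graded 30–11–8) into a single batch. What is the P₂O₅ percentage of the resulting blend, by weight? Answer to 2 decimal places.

Total mass = 51.9 + 17 = 68.9 kg.
P₂O₅ mass = 20%×51.9 + 11%×17 = 12.25 kg.
% P₂O₅ = 12.25 / 68.9 = 17.7794%.

17.78% P₂O₅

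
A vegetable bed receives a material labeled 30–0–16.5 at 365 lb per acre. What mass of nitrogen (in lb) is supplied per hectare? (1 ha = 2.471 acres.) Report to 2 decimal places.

nitrogen per acre = 365 × 30% = 109.5 lb.
Convert to per hectare: 109.5 × 2.471 = 270.5745 lb.

270.57 lb N per hectare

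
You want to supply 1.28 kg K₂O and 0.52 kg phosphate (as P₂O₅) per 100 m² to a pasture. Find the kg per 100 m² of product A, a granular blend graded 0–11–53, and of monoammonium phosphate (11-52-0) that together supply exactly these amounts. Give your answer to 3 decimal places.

Let a = kg of product A, b = kg of monoammonium phosphate (per 100 m²).
K₂O: 0.53·a + 0·b = 1.28
P₂O₅: 0.11·a + 0.52·b = 0.52
Solving simultaneously: a = 2.41509, b = 0.489115.

2.415 kg product A, 0.489 kg monoammonium phosphate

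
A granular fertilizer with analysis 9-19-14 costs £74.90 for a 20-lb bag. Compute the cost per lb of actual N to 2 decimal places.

N in bag = 20 × 9% = 1.8 lb.
Cost per lb N = £74.90 / 1.8 = £41.6111.

£41.61 per lb N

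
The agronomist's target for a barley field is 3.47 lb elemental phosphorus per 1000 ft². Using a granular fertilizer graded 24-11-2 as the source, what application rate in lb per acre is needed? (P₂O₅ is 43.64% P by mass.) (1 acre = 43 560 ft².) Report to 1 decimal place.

3148.8 lb of product per acre

As P₂O₅: 3.47 / 0.4364 = 7.95142 lb per 1000 ft².
Product per 1000 ft² = 7.95142 / 11% = 72.2856 lb.
Convert to per acre: 72.2856 × 43.56 = 3148.76 lb.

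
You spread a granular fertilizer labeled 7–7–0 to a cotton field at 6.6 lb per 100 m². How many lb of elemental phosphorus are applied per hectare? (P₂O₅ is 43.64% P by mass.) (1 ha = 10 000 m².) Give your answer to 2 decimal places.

P₂O₅ per 100 m² = 6.6 × 7% = 0.462 lb.
Elemental P = 0.462 × 0.4364 = 0.201617 lb per 100 m².
Convert to per hectare: 0.201617 × 100 = 20.1617 lb.

20.16 lb P per hectare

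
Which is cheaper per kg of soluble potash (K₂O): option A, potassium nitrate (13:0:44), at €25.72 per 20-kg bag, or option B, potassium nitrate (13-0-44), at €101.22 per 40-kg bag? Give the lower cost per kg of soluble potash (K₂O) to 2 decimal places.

€2.92 per kg K₂O (option A)

option A: K₂O per bag = 20 × 44% = 8.8 kg; cost = 25.72 / 8.8 = €2.9227/kg K₂O.
option B: K₂O per bag = 40 × 44% = 17.6 kg; cost = 101.22 / 17.6 = €5.7511/kg K₂O.
option A is cheaper.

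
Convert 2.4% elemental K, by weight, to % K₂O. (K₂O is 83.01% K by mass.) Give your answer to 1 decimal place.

%K₂O = 2.4 / 0.8301 = 2.89122%.

2.9% K₂O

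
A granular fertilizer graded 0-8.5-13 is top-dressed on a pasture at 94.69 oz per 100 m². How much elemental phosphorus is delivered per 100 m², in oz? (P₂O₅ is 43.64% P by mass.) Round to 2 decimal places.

P₂O₅ per 100 m² = 94.69 × 8.5% = 8.04865 oz.
Elemental P = 8.04865 × 0.4364 = 3.51243 oz per 100 m².

3.51 oz P per hundred sq m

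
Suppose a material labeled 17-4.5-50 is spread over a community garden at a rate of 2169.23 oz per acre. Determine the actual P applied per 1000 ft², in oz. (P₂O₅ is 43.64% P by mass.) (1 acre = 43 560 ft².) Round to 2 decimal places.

P₂O₅ per acre = 2169.23 × 4.5% = 97.6153 oz.
Elemental P = 97.6153 × 0.4364 = 42.5993 oz per acre.
Convert to per 1000 ft²: 42.5993 × 0.0229568 = 0.977946 oz.

0.98 oz P per thousand sq ft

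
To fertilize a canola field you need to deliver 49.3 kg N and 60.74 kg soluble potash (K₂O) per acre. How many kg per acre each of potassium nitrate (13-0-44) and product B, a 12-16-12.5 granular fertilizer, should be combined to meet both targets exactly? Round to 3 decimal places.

30.815 kg potassium nitrate, 377.450 kg product B

Let a = kg of potassium nitrate, b = kg of product B (per acre).
N: 0.13·a + 0.12·b = 49.3
K₂O: 0.44·a + 0.125·b = 60.74
Eliminate a: (row1) − 0.13/0.44·(row2) → 0.0830682·b = 31.3541, so b = 377.4501.
Back-substitute: a = (49.3 − 0.12·377.4501) / 0.13 = 30.8153.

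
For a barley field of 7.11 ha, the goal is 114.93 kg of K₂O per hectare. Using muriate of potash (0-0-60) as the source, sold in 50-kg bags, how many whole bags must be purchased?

Product per hectare = 114.93 / 60% = 191.55 kg.
Total product = 191.55 × 7.11 = 1361.92 kg.
Bags = ⌈1361.92 / 50⌉ = 28.

28 bags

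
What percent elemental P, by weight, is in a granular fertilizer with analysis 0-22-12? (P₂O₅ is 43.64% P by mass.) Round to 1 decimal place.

%P = 22 × 0.4364 = 9.6008%.

9.6% P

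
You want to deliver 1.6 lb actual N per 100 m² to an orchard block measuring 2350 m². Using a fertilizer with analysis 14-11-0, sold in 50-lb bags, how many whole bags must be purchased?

6 bags

Product per 100 m² = 1.6 / 14% = 11.4286 lb.
Total product = 11.4286 × 2350 / 100 = 268.571 lb.
Bags = ⌈268.571 / 50⌉ = 6.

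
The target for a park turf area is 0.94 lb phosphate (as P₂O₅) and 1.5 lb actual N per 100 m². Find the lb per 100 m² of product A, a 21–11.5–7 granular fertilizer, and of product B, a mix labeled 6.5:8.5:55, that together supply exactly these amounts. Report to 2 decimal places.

Let a = lb of product A, b = lb of product B (per 100 m²).
P₂O₅: 0.115·a + 0.085·b = 0.94
N: 0.21·a + 0.065·b = 1.5
Eliminate a: (row1) − 0.115/0.21·(row2) → 0.0494048·b = 0.118571, so b = 2.4.
Back-substitute: a = (0.94 − 0.085·2.4) / 0.115 = 6.4.

6.40 lb product A, 2.40 lb product B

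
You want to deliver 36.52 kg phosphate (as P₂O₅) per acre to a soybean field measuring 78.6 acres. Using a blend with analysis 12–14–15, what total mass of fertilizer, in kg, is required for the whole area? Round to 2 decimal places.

Product per acre = 36.52 / 14% = 260.857 kg.
Total product = 260.857 × 78.6 = 20503.371 kg.

20503.37 kg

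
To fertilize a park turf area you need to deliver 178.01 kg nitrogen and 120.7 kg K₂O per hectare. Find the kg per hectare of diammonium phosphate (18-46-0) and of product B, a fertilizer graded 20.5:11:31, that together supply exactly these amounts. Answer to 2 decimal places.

545.51 kg diammonium phosphate, 389.35 kg product B

With a, b = kg per hectare of diammonium phosphate and product B:
N: 0.18·a + 0.205·b = 178.01
K₂O: 0·a + 0.31·b = 120.7
Solving simultaneously: a = 545.513, b = 389.3548.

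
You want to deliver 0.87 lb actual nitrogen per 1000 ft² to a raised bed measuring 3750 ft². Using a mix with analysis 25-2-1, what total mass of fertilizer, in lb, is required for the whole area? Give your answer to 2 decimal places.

13.05 lb

Product per 1000 ft² = 0.87 / 25% = 3.48 lb.
Total product = 3.48 × 3750 / 1000 = 13.05 lb.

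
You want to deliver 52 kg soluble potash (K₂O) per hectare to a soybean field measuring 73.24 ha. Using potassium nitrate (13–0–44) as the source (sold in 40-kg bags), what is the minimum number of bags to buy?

Product per hectare = 52 / 44% = 118.182 kg.
Total product = 118.182 × 73.24 = 8655.64 kg.
Bags = ⌈8655.64 / 40⌉ = 217.

217 bags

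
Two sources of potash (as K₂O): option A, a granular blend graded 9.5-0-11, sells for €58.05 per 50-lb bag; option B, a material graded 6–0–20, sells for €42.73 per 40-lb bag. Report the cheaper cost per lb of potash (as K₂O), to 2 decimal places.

option A: K₂O per bag = 50 × 11% = 5.5 lb; cost = 58.05 / 5.5 = €10.5545/lb K₂O.
option B: K₂O per bag = 40 × 20% = 8 lb; cost = 42.73 / 8 = €5.3412/lb K₂O.
option B is cheaper.

€5.34 per lb K₂O (option B)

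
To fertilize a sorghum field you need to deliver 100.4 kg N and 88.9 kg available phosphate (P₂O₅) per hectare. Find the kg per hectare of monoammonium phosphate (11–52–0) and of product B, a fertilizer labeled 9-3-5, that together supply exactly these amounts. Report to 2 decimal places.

114.69 kg monoammonium phosphate, 975.38 kg product B

Per-hectare balance (a = monoammonium phosphate, b = product B):
N: 0.11·a + 0.09·b = 100.4
P₂O₅: 0.52·a + 0.03·b = 88.9
Solving simultaneously: a = 114.6897, b = 975.379.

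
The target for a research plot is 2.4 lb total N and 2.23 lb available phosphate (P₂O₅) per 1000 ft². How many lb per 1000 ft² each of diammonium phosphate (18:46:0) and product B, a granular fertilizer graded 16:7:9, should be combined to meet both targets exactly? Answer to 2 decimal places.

3.10 lb diammonium phosphate, 11.52 lb product B

With a, b = lb per 1000 ft² of diammonium phosphate and product B:
N: 0.18·a + 0.16·b = 2.4
P₂O₅: 0.46·a + 0.07·b = 2.23
Eliminate b: (row1) − 0.16/0.07·(row2) → -0.871429·a = -2.69714, so a = 3.09508.
Then b = (2.23 − 0.46·3.09508) / 0.07 = 11.518.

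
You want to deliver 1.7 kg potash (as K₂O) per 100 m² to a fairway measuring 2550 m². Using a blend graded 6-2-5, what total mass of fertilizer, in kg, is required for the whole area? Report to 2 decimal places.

Product per 100 m² = 1.7 / 5% = 34 kg.
Total product = 34 × 2550 / 100 = 867 kg.

867.00 kg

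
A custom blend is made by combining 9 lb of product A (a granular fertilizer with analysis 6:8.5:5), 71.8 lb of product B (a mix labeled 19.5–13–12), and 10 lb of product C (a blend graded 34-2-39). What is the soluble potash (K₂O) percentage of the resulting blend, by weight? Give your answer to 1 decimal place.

14.3% K₂O

Total mass = 9 + 71.8 + 10 = 90.8 lb.
K₂O mass = 5%×9 + 12%×71.8 + 39%×10 = 12.966 lb.
% K₂O = 12.966 / 90.8 = 14.2797%.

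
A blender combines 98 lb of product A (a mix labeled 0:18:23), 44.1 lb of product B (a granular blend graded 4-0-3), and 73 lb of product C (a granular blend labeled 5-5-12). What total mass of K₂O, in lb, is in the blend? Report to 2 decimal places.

K₂O mass = 23%×98 + 3%×44.1 + 12%×73 = 32.623 lb.

32.62 lb K₂O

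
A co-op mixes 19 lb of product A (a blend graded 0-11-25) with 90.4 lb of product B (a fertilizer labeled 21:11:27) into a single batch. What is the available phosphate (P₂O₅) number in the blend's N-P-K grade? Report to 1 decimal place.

Total mass = 19 + 90.4 = 109.4 lb.
P₂O₅ mass = 11%×19 + 11%×90.4 = 12.034 lb.
% P₂O₅ = 12.034 / 109.4 = 11%.

11.0% P₂O₅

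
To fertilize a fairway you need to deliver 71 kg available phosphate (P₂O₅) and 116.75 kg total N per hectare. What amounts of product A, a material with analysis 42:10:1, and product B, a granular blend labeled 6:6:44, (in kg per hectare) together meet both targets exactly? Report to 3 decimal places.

142.969 kg product A, 945.052 kg product B

Per-hectare balance (a = product A, b = product B):
P₂O₅: 0.1·a + 0.06·b = 71
N: 0.42·a + 0.06·b = 116.75
Eliminate b: (row1) − 0.06/0.06·(row2) → -0.32·a = -45.75, so a = 142.9688.
Then b = (116.75 − 0.42·142.9688) / 0.06 = 945.0521.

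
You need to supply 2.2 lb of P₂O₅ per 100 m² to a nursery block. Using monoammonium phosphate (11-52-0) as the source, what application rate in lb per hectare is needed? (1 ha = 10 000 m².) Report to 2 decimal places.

Product per 100 m² = 2.2 / 52% = 4.23077 lb.
Convert to per hectare: 4.23077 × 100 = 423.077 lb.

423.08 lb of product per hectare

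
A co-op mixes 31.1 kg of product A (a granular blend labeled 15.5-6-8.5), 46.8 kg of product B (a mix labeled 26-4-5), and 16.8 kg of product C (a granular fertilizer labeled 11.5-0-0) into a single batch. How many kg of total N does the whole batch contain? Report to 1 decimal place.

N mass = 15.5%×31.1 + 26%×46.8 + 11.5%×16.8 = 18.9205 kg.

18.9 kg N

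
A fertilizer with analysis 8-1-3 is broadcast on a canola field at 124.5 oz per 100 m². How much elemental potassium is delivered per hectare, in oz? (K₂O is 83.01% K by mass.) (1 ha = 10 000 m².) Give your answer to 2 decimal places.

310.04 oz K per hectare

K₂O per 100 m² = 124.5 × 3% = 3.735 oz.
Elemental K = 3.735 × 0.8301 = 3.10042 oz per 100 m².
Convert to per hectare: 3.10042 × 100 = 310.042 oz.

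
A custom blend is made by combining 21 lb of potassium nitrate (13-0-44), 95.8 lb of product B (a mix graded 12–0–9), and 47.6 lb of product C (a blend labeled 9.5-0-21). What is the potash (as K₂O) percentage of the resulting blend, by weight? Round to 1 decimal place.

16.9% K₂O

Total mass = 21 + 95.8 + 47.6 = 164.4 lb.
K₂O mass = 44%×21 + 9%×95.8 + 21%×47.6 = 27.858 lb.
% K₂O = 27.858 / 164.4 = 16.9453%.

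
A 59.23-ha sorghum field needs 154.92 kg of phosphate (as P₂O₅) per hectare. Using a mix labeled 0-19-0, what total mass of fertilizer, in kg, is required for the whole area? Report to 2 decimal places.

Product per hectare = 154.92 / 19% = 815.368 kg.
Total product = 815.368 × 59.23 = 48294.272 kg.

48294.27 kg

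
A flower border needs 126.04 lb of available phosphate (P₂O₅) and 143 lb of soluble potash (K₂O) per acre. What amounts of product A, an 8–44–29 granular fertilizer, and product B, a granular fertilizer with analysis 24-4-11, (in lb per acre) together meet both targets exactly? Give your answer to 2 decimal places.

221.32 lb product A, 716.53 lb product B

Per-acre balance (a = product A, b = product B):
P₂O₅: 0.44·a + 0.04·b = 126.04
K₂O: 0.29·a + 0.11·b = 143
Solving simultaneously: a = 221.315, b = 716.533.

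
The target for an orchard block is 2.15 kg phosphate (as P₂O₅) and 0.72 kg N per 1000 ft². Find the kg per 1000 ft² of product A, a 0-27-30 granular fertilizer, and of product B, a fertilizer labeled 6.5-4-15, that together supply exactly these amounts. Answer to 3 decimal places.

Per-1000 ft² balance (a = product A, b = product B):
P₂O₅: 0.27·a + 0.04·b = 2.15
N: 0·a + 0.065·b = 0.72
Solving simultaneously: a = 6.32194, b = 11.0769.

6.322 kg product A, 11.077 kg product B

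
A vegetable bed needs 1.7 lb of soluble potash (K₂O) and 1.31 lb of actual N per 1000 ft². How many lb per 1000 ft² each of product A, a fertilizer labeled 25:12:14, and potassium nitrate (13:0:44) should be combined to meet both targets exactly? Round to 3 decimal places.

Let a = lb of product A, b = lb of potassium nitrate (per 1000 ft²).
K₂O: 0.14·a + 0.44·b = 1.7
N: 0.25·a + 0.13·b = 1.31
From row1: a = (1.7 − 0.44·b) / 0.14.
Into row2: 0.25·(1.7 − 0.44·b)/0.14 + 0.13·b = 1.31 → b = 2.63181, a = 3.87146.

3.871 lb product A, 2.632 lb potassium nitrate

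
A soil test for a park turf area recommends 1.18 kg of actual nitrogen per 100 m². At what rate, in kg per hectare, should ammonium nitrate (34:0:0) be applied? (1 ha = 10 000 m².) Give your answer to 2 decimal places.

Product per 100 m² = 1.18 / 34% = 3.47059 kg.
Convert to per hectare: 3.47059 × 100 = 347.059 kg.

347.06 kg of product per hectare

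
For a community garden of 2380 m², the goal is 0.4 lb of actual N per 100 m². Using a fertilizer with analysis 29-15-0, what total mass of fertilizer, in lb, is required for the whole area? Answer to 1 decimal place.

Product per 100 m² = 0.4 / 29% = 1.37931 lb.
Total product = 1.37931 × 2380 / 100 = 32.8276 lb.

32.8 lb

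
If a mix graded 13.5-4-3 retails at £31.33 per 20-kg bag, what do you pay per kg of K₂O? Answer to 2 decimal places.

£52.22 per kg K₂O

K₂O in bag = 20 × 3% = 0.6 kg.
Cost per kg K₂O = £31.33 / 0.6 = £52.2167.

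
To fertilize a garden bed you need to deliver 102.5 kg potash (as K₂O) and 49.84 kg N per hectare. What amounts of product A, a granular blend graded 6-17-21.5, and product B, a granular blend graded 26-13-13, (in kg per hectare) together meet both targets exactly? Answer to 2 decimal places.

419.35 kg product A, 94.92 kg product B

With a, b = kg per hectare of product A and product B:
K₂O: 0.215·a + 0.13·b = 102.5
N: 0.06·a + 0.26·b = 49.84
Eliminate b: (row1) − 0.13/0.26·(row2) → 0.185·a = 77.58, so a = 419.351.
Then b = (49.84 − 0.06·419.351) / 0.26 = 94.9189.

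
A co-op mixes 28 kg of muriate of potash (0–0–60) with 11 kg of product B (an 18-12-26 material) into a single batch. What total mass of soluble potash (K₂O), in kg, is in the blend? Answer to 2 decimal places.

K₂O mass = 60%×28 + 26%×11 = 19.66 kg.

19.66 kg K₂O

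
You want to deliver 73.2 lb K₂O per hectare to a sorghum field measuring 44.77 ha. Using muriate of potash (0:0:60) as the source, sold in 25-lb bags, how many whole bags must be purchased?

219 bags

Product per hectare = 73.2 / 60% = 122 lb.
Total product = 122 × 44.77 = 5461.94 lb.
Bags = ⌈5461.94 / 25⌉ = 219.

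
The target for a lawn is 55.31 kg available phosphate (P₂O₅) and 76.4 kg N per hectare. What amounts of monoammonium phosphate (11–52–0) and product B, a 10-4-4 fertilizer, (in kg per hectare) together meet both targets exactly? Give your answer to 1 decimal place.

With a, b = kg per hectare of monoammonium phosphate and product B:
P₂O₅: 0.52·a + 0.04·b = 55.31
N: 0.11·a + 0.1·b = 76.4
Solving simultaneously: a = 51.9958, b = 706.805.

52.0 kg monoammonium phosphate, 706.8 kg product B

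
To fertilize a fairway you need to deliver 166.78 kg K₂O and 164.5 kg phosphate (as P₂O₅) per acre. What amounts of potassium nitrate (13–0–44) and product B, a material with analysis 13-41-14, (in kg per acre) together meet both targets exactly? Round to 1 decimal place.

Let a = kg of potassium nitrate, b = kg of product B (per acre).
K₂O: 0.44·a + 0.14·b = 166.78
P₂O₅: 0·a + 0.41·b = 164.5
Solving simultaneously: a = 251.385, b = 401.22.

251.4 kg potassium nitrate, 401.2 kg product B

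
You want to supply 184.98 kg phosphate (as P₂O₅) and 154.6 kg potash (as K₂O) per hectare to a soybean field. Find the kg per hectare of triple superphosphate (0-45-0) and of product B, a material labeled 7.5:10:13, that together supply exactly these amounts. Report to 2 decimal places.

With a, b = kg per hectare of triple superphosphate and product B:
P₂O₅: 0.45·a + 0.1·b = 184.98
K₂O: 0·a + 0.13·b = 154.6
Solving simultaneously: a = 146.793, b = 1189.231.

146.79 kg triple superphosphate, 1189.23 kg product B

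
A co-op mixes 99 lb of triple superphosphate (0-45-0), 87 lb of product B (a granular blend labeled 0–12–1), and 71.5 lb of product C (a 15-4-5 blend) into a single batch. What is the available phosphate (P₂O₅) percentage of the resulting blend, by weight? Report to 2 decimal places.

22.47% P₂O₅

Total mass = 99 + 87 + 71.5 = 257.5 lb.
P₂O₅ mass = 45%×99 + 12%×87 + 4%×71.5 = 57.85 lb.
% P₂O₅ = 57.85 / 257.5 = 22.466%.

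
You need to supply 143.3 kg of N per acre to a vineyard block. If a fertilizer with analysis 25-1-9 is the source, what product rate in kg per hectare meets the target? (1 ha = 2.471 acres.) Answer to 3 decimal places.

1416.377 kg of product per hectare

Product per acre = 143.3 / 25% = 573.2 kg.
Convert to per hectare: 573.2 × 2.471 = 1416.3772 kg.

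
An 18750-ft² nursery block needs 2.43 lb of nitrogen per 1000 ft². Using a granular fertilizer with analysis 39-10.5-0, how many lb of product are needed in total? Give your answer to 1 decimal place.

116.8 lb

Product per 1000 ft² = 2.43 / 39% = 6.23077 lb.
Total product = 6.23077 × 18750 / 1000 = 116.827 lb.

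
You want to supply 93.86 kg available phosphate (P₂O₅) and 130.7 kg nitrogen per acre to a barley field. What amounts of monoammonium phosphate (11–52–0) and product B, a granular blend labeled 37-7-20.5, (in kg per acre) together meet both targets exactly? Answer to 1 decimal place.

Per-acre balance (a = monoammonium phosphate, b = product B):
P₂O₅: 0.52·a + 0.07·b = 93.86
N: 0.11·a + 0.37·b = 130.7
From row1: a = (93.86 − 0.07·b) / 0.52.
Into row2: 0.11·(93.86 − 0.07·b)/0.52 + 0.37·b = 130.7 → b = 312.07, a = 138.491.

138.5 kg monoammonium phosphate, 312.1 kg product B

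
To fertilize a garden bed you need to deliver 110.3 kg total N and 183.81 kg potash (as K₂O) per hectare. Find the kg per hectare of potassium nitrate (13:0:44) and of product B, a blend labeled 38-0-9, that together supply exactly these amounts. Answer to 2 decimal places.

Per-hectare balance (a = potassium nitrate, b = product B):
N: 0.13·a + 0.38·b = 110.3
K₂O: 0.44·a + 0.09·b = 183.81
From row1: a = (110.3 − 0.38·b) / 0.13.
Into row2: 0.44·(110.3 − 0.38·b)/0.13 + 0.09·b = 183.81 → b = 158.435, a = 385.343.

385.34 kg potassium nitrate, 158.44 kg product B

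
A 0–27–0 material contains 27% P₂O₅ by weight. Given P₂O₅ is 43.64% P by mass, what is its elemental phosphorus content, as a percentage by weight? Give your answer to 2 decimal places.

11.78% P

%P = 27 × 0.4364 = 11.7828%.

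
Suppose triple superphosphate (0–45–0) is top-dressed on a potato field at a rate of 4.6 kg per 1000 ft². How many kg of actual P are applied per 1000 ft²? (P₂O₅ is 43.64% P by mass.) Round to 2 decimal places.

0.90 kg P per thousand sq ft

P₂O₅ per 1000 ft² = 4.6 × 45% = 2.07 kg.
Elemental P = 2.07 × 0.4364 = 0.903348 kg per 1000 ft².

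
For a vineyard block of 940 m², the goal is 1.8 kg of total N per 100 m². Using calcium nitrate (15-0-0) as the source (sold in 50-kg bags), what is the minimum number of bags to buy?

Product per 100 m² = 1.8 / 15% = 12 kg.
Total product = 12 × 940 / 100 = 112.8 kg.
Bags = ⌈112.8 / 50⌉ = 3.

3 bags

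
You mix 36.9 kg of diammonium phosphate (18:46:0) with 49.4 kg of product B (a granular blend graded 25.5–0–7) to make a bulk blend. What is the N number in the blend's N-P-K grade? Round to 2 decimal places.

Total mass = 36.9 + 49.4 = 86.3 kg.
N mass = 18%×36.9 + 25.5%×49.4 = 19.239 kg.
% N = 19.239 / 86.3 = 22.2932%.

22.29% N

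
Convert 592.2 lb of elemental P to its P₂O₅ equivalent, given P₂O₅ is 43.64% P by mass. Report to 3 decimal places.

1357.012 lb P₂O₅

P₂O₅ = 592.2 / 0.4364 = 1357.0119 lb.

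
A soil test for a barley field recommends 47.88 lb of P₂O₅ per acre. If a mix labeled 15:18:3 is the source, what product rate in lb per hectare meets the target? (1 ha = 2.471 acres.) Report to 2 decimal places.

Product per acre = 47.88 / 18% = 266 lb.
Convert to per hectare: 266 × 2.471 = 657.286 lb.

657.29 lb of product per hectare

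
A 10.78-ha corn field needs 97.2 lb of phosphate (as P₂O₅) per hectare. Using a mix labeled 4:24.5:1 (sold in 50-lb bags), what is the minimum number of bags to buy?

86 bags

Product per hectare = 97.2 / 24.5% = 396.735 lb.
Total product = 396.735 × 10.78 = 4276.8 lb.
Bags = ⌈4276.8 / 50⌉ = 86.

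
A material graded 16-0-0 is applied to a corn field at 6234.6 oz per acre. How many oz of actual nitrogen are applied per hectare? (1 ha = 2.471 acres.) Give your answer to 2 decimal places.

nitrogen per acre = 6234.6 × 16% = 997.536 oz.
Convert to per hectare: 997.536 × 2.471 = 2464.911 oz.

2464.91 oz N per hectare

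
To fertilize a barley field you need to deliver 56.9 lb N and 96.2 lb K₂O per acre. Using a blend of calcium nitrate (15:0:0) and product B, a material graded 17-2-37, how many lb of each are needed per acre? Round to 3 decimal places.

Per-acre balance (a = calcium nitrate, b = product B):
N: 0.15·a + 0.17·b = 56.9
K₂O: 0·a + 0.37·b = 96.2
Solving simultaneously: a = 84.6667, b = 260.

84.667 lb calcium nitrate, 260.000 lb product B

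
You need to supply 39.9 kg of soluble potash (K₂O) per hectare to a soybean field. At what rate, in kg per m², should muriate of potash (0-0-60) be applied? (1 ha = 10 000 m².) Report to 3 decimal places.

Product per hectare = 39.9 / 60% = 66.5 kg.
Convert to per m²: 66.5 × 0.0001 = 0.00665 kg.

0.007 kg of product per sq m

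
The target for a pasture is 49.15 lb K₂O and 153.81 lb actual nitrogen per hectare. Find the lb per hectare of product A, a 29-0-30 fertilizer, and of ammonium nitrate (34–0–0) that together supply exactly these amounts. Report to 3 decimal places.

163.833 lb product A, 312.642 lb ammonium nitrate

Let a = lb of product A, b = lb of ammonium nitrate (per hectare).
K₂O: 0.3·a + 0·b = 49.15
N: 0.29·a + 0.34·b = 153.81
Eliminate b: (row1) − 0/0.34·(row2) → 0.3·a = 49.15, so a = 163.8333.
Then b = (153.81 − 0.29·163.8333) / 0.34 = 312.6422.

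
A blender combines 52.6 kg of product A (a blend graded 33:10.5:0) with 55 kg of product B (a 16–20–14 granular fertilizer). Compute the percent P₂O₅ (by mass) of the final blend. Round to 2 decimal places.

15.36% P₂O₅

Total mass = 52.6 + 55 = 107.6 kg.
P₂O₅ mass = 10.5%×52.6 + 20%×55 = 16.523 kg.
% P₂O₅ = 16.523 / 107.6 = 15.3559%.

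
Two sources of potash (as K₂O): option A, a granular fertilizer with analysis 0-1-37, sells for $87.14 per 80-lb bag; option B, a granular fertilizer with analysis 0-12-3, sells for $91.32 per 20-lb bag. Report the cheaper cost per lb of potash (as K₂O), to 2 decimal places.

option A: K₂O per bag = 80 × 37% = 29.6 lb; cost = 87.14 / 29.6 = $2.9439/lb K₂O.
option B: K₂O per bag = 20 × 3% = 0.6 lb; cost = 91.32 / 0.6 = $152.2000/lb K₂O.
option A is cheaper.

$2.94 per lb K₂O (option A)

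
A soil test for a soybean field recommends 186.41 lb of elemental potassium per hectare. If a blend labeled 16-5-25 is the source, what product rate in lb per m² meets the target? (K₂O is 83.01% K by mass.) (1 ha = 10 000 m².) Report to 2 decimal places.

As K₂O: 186.41 / 0.8301 = 224.563 lb per hectare.
Product per hectare = 224.563 / 25% = 898.253 lb.
Convert to per m²: 898.253 × 0.0001 = 0.0898253 lb.

0.09 lb of product per sq m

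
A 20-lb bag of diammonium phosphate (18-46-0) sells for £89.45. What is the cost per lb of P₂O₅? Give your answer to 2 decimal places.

P₂O₅ in bag = 20 × 46% = 9.2 lb.
Cost per lb P₂O₅ = £89.45 / 9.2 = £9.7228.

£9.72 per lb P₂O₅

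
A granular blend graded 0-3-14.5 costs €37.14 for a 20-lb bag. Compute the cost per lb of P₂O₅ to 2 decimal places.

P₂O₅ in bag = 20 × 3% = 0.6 lb.
Cost per lb P₂O₅ = €37.14 / 0.6 = €61.9000.

€61.90 per lb P₂O₅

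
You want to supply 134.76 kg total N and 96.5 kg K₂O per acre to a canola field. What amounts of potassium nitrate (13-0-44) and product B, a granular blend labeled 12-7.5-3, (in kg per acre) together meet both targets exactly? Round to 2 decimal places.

Per-acre balance (a = potassium nitrate, b = product B):
N: 0.13·a + 0.12·b = 134.76
K₂O: 0.44·a + 0.03·b = 96.5
Solving simultaneously: a = 154.13497, b = 956.0204.

154.13 kg potassium nitrate, 956.02 kg product B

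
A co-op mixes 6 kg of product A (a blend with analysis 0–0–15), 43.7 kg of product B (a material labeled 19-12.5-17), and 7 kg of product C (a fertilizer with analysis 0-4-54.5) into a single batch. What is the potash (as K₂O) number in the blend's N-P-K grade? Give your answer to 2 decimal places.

Total mass = 6 + 43.7 + 7 = 56.7 kg.
K₂O mass = 15%×6 + 17%×43.7 + 54.5%×7 = 12.144 kg.
% K₂O = 12.144 / 56.7 = 21.418%.

21.42% K₂O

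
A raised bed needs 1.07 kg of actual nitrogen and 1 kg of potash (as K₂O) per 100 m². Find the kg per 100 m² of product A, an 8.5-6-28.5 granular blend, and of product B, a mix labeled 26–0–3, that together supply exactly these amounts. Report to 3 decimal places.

Let a = kg of product A, b = kg of product B (per 100 m²).
N: 0.085·a + 0.26·b = 1.07
K₂O: 0.285·a + 0.03·b = 1
From row1: a = (1.07 − 0.26·b) / 0.085.
Into row2: 0.285·(1.07 − 0.26·b)/0.085 + 0.03·b = 1 → b = 3.07407, a = 3.18519.

3.185 kg product A, 3.074 kg product B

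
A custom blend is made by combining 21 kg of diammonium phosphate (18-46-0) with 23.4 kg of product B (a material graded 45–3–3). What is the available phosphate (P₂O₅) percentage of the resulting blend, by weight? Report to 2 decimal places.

Total mass = 21 + 23.4 = 44.4 kg.
P₂O₅ mass = 46%×21 + 3%×23.4 = 10.362 kg.
% P₂O₅ = 10.362 / 44.4 = 23.3378%.

23.34% P₂O₅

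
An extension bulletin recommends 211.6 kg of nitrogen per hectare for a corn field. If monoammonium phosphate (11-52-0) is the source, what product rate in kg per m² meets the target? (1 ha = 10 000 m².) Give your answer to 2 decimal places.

0.19 kg of product per sq m

Product per hectare = 211.6 / 11% = 1923.64 kg.
Convert to per m²: 1923.64 × 0.0001 = 0.192364 kg.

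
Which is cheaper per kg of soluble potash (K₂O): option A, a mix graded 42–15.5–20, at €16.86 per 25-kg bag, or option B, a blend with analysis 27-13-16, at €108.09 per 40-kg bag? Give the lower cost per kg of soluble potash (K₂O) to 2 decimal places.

option A: K₂O per bag = 25 × 20% = 5 kg; cost = 16.86 / 5 = €3.3720/kg K₂O.
option B: K₂O per bag = 40 × 16% = 6.4 kg; cost = 108.09 / 6.4 = €16.8891/kg K₂O.
option A is cheaper.

€3.37 per kg K₂O (option A)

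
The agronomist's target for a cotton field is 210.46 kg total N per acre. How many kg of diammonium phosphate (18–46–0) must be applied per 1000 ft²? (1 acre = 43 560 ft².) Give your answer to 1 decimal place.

Product per acre = 210.46 / 18% = 1169.22 kg.
Convert to per 1000 ft²: 1169.22 × 0.0229568 = 26.8416 kg.

26.8 kg of product per thousand sq ft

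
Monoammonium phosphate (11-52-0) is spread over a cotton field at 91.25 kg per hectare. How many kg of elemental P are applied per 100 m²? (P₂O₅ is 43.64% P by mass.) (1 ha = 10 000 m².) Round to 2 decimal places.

0.21 kg P per hundred sq m

P₂O₅ per hectare = 91.25 × 52% = 47.45 kg.
Elemental P = 47.45 × 0.4364 = 20.7072 kg per hectare.
Convert to per 100 m²: 20.7072 × 0.01 = 0.207072 kg.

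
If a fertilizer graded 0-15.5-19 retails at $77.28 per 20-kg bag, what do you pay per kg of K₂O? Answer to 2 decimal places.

K₂O in bag = 20 × 19% = 3.8 kg.
Cost per kg K₂O = $77.28 / 3.8 = $20.3368.

$20.34 per kg K₂O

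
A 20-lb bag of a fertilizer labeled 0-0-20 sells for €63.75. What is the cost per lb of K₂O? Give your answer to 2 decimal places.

€15.94 per lb K₂O

K₂O in bag = 20 × 20% = 4 lb.
Cost per lb K₂O = €63.75 / 4 = €15.9375.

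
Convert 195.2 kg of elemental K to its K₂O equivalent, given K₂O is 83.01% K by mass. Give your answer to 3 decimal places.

K₂O = 195.2 / 0.8301 = 235.1524 kg.

235.152 kg K₂O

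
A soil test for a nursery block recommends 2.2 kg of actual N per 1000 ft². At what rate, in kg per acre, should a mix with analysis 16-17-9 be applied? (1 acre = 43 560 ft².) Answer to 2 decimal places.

598.95 kg of product per acre

Product per 1000 ft² = 2.2 / 16% = 13.75 kg.
Convert to per acre: 13.75 × 43.56 = 598.95 kg.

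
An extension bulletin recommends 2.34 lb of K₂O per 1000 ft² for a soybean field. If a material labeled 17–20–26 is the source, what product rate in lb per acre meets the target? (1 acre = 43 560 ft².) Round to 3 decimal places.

Product per 1000 ft² = 2.34 / 26% = 9 lb.
Convert to per acre: 9 × 43.56 = 392.04 lb.

392.040 lb of product per acre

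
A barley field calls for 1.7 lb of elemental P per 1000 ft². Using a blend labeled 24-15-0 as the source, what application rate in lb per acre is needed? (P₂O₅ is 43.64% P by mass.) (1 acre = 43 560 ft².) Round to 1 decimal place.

As P₂O₅: 1.7 / 0.4364 = 3.89551 lb per 1000 ft².
Product per 1000 ft² = 3.89551 / 15% = 25.9701 lb.
Convert to per acre: 25.9701 × 43.56 = 1131.26 lb.

1131.3 lb of product per acre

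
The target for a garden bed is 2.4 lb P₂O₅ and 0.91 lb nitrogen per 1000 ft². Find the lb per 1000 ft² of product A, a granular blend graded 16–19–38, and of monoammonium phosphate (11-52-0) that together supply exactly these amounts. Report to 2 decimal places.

With a, b = lb per 1000 ft² of product A and monoammonium phosphate:
P₂O₅: 0.19·a + 0.52·b = 2.4
N: 0.16·a + 0.11·b = 0.91
Eliminate a: (row1) − 0.19/0.16·(row2) → 0.389375·b = 1.31937, so b = 3.38844.
Back-substitute: a = (2.4 − 0.52·3.38844) / 0.19 = 3.35795.

3.36 lb product A, 3.39 lb monoammonium phosphate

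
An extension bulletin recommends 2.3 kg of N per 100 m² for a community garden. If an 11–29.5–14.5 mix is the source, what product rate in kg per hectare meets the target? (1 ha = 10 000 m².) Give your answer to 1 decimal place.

Product per 100 m² = 2.3 / 11% = 20.9091 kg.
Convert to per hectare: 20.9091 × 100 = 2090.91 kg.

2090.9 kg of product per hectare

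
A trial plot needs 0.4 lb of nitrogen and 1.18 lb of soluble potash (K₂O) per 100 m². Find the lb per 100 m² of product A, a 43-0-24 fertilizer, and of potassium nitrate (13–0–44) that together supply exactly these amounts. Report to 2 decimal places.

With a, b = lb per 100 m² of product A and potassium nitrate:
N: 0.43·a + 0.13·b = 0.4
K₂O: 0.24·a + 0.44·b = 1.18
Eliminate a: (row1) − 0.43/0.24·(row2) → -0.658333·b = -1.71417, so b = 2.6038.
Back-substitute: a = (0.4 − 0.13·2.6038) / 0.43 = 0.143038.

0.14 lb product A, 2.60 lb potassium nitrate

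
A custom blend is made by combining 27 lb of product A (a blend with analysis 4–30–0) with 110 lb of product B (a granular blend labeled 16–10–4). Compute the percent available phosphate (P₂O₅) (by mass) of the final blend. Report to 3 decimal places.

13.942% P₂O₅

Total mass = 27 + 110 = 137 lb.
P₂O₅ mass = 30%×27 + 10%×110 = 19.1 lb.
% P₂O₅ = 19.1 / 137 = 13.9416%.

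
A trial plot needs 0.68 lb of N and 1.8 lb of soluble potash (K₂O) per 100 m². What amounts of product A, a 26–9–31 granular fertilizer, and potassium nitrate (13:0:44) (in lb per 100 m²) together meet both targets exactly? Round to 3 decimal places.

Let a = lb of product A, b = lb of potassium nitrate (per 100 m²).
N: 0.26·a + 0.13·b = 0.68
K₂O: 0.31·a + 0.44·b = 1.8
From row1: a = (0.68 − 0.13·b) / 0.26.
Into row2: 0.31·(0.68 − 0.13·b)/0.26 + 0.44·b = 1.8 → b = 3.47099, a = 0.879892.

0.880 lb product A, 3.471 lb potassium nitrate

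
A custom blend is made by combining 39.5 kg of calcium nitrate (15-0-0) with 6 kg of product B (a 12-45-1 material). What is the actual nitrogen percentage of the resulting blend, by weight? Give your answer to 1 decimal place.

14.6% N

Total mass = 39.5 + 6 = 45.5 kg.
N mass = 15%×39.5 + 12%×6 = 6.645 kg.
% N = 6.645 / 45.5 = 14.6044%.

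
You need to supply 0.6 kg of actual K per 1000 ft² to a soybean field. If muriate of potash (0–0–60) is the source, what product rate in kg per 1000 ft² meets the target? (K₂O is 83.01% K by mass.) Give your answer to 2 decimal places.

As K₂O: 0.6 / 0.8301 = 0.722804 kg per 1000 ft².
Product per 1000 ft² = 0.722804 / 60% = 1.20467 kg.

1.20 kg of product per thousand sq ft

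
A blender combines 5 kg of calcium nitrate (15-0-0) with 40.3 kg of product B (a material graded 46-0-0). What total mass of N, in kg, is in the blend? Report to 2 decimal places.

19.29 kg N

N mass = 15%×5 + 46%×40.3 = 19.288 kg.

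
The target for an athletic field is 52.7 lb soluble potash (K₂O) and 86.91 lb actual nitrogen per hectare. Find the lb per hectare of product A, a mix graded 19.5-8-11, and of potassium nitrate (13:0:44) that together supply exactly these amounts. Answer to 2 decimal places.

439.01 lb product A, 10.02 lb potassium nitrate

Let a = lb of product A, b = lb of potassium nitrate (per hectare).
K₂O: 0.11·a + 0.44·b = 52.7
N: 0.195·a + 0.13·b = 86.91
Eliminate a: (row1) − 0.11/0.195·(row2) → 0.366667·b = 3.67385, so b = 10.0196.
Back-substitute: a = (52.7 − 0.44·10.0196) / 0.11 = 439.013.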